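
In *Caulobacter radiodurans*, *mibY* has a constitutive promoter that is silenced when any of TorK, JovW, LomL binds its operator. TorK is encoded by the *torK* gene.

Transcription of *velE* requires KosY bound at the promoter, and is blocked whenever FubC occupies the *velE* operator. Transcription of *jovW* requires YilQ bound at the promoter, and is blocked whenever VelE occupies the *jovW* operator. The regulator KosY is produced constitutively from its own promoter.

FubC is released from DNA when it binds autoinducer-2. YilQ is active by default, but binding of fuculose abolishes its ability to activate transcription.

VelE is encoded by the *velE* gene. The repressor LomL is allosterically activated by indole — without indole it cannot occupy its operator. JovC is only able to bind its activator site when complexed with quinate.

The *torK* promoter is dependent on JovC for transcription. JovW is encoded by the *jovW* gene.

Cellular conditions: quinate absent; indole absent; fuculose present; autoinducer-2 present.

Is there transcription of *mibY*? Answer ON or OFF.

Quinate is absent, so JovC is inactive.
Required activator JovC is absent, so *torK* is not transcribed.
So TorK is not produced.
Fuculose is present, so YilQ is inactive.
Autoinducer-2 is present, so FubC is inactive.
KosY is produced constitutively and is active.
No repressor is bound and KosY is active, so *velE* is transcribed.
So VelE is produced and active.
With repressor VelE bound, *jovW* is not transcribed.
So JovW is not produced.
Indole is absent, so LomL is inactive.
With no repressor bound, *mibY* is transcribed.

ON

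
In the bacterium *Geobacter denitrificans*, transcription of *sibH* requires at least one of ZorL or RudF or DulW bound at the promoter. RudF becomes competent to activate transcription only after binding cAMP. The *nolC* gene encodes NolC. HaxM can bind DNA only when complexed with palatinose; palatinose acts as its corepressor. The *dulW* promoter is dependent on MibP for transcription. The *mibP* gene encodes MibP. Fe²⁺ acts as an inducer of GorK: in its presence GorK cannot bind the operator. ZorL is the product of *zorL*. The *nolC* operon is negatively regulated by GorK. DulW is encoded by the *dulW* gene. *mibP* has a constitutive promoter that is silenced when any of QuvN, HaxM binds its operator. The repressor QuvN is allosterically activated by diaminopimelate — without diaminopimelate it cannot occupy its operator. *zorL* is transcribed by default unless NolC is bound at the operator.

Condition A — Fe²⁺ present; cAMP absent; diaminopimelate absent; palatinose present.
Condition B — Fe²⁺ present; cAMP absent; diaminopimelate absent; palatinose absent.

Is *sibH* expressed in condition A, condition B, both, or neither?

Condition A:
Fe²⁺ is present, so GorK is inactive.
With no repressor bound, *nolC* is transcribed.
So NolC is produced and active.
With repressor NolC bound, *zorL* is not transcribed.
So ZorL is not produced.
cAMP is absent, so RudF is inactive.
Diaminopimelate is absent, so QuvN is inactive.
Palatinose is present, so HaxM is active.
With repressor HaxM bound, *mibP* is not transcribed.
So MibP is not produced.
Required activator MibP is absent, so *dulW* is not transcribed.
So DulW is not produced.
No activator is available at the *sibH* promoter, so *sibH* is not transcribed.
→ *sibH* is OFF in A.
Condition B:
Fe²⁺ is present, so GorK is inactive.
With no repressor bound, *nolC* is transcribed.
So NolC is produced and active.
With repressor NolC bound, *zorL* is not transcribed.
So ZorL is not produced.
cAMP is absent, so RudF is inactive.
Diaminopimelate is absent, so QuvN is inactive.
Palatinose is absent, so HaxM is inactive.
With no repressor bound, *mibP* is transcribed.
So MibP is produced and active.
No repressor is bound and MibP is active, so *dulW* is transcribed.
So DulW is produced and active.
Activator DulW is present, so *sibH* is transcribed.
→ *sibH* is ON in B.

B only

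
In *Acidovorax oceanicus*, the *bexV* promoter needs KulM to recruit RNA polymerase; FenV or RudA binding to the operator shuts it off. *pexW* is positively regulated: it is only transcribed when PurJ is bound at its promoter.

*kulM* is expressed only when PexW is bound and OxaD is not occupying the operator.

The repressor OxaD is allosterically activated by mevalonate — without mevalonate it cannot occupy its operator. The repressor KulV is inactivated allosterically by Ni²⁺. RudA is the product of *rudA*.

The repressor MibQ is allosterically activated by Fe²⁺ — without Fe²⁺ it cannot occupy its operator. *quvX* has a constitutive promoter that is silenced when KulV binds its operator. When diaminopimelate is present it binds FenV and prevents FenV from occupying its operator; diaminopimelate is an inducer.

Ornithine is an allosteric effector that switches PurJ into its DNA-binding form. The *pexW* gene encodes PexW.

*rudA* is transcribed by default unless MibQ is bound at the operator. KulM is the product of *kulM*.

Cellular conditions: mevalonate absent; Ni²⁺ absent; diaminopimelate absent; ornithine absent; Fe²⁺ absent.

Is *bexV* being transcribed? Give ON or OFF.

OFF

Diaminopimelate is absent, so FenV is active.
Fe²⁺ is absent, so MibQ is inactive.
With no repressor bound, *rudA* is transcribed.
So RudA is produced and active.
Ornithine is absent, so PurJ is inactive.
Required activator PurJ is absent, so *pexW* is not transcribed.
So PexW is not produced.
Mevalonate is absent, so OxaD is inactive.
Required activator PexW is absent, so *kulM* is not transcribed.
So KulM is not produced.
With repressor FenV bound, *bexV* is not transcribed.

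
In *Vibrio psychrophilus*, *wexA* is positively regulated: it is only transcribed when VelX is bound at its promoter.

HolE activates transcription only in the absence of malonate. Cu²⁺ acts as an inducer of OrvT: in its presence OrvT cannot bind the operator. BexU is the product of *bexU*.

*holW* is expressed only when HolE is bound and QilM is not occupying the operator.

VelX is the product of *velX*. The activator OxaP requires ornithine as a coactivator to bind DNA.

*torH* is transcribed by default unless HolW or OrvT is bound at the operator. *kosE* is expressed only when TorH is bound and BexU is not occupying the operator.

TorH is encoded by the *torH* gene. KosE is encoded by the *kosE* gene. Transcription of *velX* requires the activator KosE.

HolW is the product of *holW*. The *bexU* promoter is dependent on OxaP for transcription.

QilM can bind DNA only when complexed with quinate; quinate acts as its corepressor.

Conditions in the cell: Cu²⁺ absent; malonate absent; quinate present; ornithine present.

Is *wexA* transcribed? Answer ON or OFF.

OFF

Malonate is absent, so HolE is active.
Quinate is present, so QilM is active.
With repressor QilM bound, *holW* is not transcribed.
So HolW is not produced.
Cu²⁺ is absent, so OrvT is active.
With repressor OrvT bound, *torH* is not transcribed.
So TorH is not produced.
Ornithine is present, so OxaP is active.
No repressor is bound and OxaP is active, so *bexU* is transcribed.
So BexU is produced and active.
With repressor BexU bound, *kosE* is not transcribed.
So KosE is not produced.
Required activator KosE is absent, so *velX* is not transcribed.
So VelX is not produced.
Required activator VelX is absent, so *wexA* is not transcribed.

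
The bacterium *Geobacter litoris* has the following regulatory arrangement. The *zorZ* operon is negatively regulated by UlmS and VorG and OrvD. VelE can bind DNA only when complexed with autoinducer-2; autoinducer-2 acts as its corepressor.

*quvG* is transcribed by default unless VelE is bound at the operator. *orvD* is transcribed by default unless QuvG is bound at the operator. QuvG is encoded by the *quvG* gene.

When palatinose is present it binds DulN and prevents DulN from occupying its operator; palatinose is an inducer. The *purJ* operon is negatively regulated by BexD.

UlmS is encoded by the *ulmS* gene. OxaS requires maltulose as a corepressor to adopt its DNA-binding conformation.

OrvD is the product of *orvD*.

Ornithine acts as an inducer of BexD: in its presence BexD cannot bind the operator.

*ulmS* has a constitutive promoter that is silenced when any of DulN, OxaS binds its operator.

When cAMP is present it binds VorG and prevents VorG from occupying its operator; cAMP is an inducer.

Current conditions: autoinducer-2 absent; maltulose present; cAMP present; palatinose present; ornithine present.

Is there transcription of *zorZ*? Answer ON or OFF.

Palatinose is present, so DulN is inactive.
Maltulose is present, so OxaS is active.
With repressor OxaS bound, *ulmS* is not transcribed.
So UlmS is not produced.
cAMP is present, so VorG is inactive.
Autoinducer-2 is absent, so VelE is inactive.
With no repressor bound, *quvG* is transcribed.
So QuvG is produced and active.
With repressor QuvG bound, *orvD* is not transcribed.
So OrvD is not produced.
With no repressor bound, *zorZ* is transcribed.

ON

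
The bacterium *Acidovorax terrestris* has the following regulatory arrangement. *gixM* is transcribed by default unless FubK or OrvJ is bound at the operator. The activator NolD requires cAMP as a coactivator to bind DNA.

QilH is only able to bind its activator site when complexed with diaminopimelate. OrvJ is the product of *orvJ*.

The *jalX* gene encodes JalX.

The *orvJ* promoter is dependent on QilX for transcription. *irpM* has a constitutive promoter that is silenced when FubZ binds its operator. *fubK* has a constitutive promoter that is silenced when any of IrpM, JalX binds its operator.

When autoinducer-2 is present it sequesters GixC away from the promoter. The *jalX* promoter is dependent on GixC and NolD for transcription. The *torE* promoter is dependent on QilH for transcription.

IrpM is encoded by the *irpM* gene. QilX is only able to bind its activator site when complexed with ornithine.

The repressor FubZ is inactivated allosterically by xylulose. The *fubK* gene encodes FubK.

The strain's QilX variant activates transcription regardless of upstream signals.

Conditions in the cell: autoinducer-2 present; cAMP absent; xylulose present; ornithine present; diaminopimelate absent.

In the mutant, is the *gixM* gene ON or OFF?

Xylulose is present, so FubZ is inactive.
With no repressor bound, *irpM* is transcribed.
So IrpM is produced and active.
Autoinducer-2 is present, so GixC is inactive.
cAMP is absent, so NolD is inactive.
Required activator GixC is absent, so *jalX* is not transcribed.
So JalX is not produced.
With repressor IrpM bound, *fubK* is not transcribed.
So FubK is not produced.
QilX is constitutively active in this strain.
No repressor is bound and QilX is active, so *orvJ* is transcribed.
So OrvJ is produced and active.
With repressor OrvJ bound, *gixM* is not transcribed.

OFF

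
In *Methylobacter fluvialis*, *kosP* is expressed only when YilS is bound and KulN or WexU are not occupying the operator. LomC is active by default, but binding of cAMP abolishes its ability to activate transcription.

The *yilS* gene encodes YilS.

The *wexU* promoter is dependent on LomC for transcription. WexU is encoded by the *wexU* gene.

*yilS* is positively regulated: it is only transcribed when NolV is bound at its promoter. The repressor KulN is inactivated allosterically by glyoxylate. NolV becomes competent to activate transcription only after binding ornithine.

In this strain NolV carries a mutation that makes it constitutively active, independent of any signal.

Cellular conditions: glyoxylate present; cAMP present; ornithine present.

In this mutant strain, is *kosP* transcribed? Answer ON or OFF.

Glyoxylate is present, so KulN is inactive.
cAMP is present, so LomC is inactive.
Required activator LomC is absent, so *wexU* is not transcribed.
So WexU is not produced.
NolV is constitutively active in this strain.
No repressor is bound and NolV is active, so *yilS* is transcribed.
So YilS is produced and active.
No repressor is bound and YilS is active, so *kosP* is transcribed.

ON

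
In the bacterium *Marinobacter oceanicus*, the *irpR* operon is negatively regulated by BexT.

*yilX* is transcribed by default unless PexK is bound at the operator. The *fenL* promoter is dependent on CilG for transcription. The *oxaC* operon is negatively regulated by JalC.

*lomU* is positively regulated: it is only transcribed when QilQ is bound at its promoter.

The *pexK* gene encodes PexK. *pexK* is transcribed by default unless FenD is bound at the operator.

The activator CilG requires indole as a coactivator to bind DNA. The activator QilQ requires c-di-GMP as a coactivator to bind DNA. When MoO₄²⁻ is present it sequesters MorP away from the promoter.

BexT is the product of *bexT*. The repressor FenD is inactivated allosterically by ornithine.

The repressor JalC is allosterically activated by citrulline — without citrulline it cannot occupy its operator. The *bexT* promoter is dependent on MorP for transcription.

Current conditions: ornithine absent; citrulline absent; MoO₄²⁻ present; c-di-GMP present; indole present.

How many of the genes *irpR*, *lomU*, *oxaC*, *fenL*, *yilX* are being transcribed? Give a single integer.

MoO₄²⁻ is present, so MorP is inactive.
Required activator MorP is absent, so *bexT* is not transcribed.
So BexT is not produced.
With no repressor bound, *irpR* is transcribed.
→ *irpR* is ON.
c-di-GMP is present, so QilQ is active.
No repressor is bound and QilQ is active, so *lomU* is transcribed.
→ *lomU* is ON.
Citrulline is absent, so JalC is inactive.
With no repressor bound, *oxaC* is transcribed.
→ *oxaC* is ON.
Indole is present, so CilG is active.
No repressor is bound and CilG is active, so *fenL* is transcribed.
→ *fenL* is ON.
Ornithine is absent, so FenD is active.
With repressor FenD bound, *pexK* is not transcribed.
So PexK is not produced.
With no repressor bound, *yilX* is transcribed.
→ *yilX* is ON.
5 of the 5 genes are transcribed.

5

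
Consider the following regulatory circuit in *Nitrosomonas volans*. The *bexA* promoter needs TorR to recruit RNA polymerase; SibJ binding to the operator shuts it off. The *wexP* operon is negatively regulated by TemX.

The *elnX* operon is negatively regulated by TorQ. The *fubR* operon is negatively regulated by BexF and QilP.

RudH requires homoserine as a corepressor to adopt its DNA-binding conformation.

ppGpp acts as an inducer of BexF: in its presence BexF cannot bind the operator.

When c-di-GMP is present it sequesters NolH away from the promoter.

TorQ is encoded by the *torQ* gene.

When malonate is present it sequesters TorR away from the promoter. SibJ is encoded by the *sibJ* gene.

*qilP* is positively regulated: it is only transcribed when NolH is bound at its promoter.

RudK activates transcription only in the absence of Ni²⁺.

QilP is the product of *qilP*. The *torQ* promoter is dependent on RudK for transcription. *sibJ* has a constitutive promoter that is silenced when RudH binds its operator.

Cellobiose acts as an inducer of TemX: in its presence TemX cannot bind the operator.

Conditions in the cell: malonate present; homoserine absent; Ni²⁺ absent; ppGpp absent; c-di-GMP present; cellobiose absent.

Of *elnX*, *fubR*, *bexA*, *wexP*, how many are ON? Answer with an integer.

0

Ni²⁺ is absent, so RudK is active.
No repressor is bound and RudK is active, so *torQ* is transcribed.
So TorQ is produced and active.
With repressor TorQ bound, *elnX* is not transcribed.
→ *elnX* is OFF.
ppGpp is absent, so BexF is active.
c-di-GMP is present, so NolH is inactive.
Required activator NolH is absent, so *qilP* is not transcribed.
So QilP is not produced.
With repressor BexF bound, *fubR* is not transcribed.
→ *fubR* is OFF.
Homoserine is absent, so RudH is inactive.
With no repressor bound, *sibJ* is transcribed.
So SibJ is produced and active.
Malonate is present, so TorR is inactive.
With repressor SibJ bound, *bexA* is not transcribed.
→ *bexA* is OFF.
Cellobiose is absent, so TemX is active.
With repressor TemX bound, *wexP* is not transcribed.
→ *wexP* is OFF.
0 of the 4 genes are transcribed.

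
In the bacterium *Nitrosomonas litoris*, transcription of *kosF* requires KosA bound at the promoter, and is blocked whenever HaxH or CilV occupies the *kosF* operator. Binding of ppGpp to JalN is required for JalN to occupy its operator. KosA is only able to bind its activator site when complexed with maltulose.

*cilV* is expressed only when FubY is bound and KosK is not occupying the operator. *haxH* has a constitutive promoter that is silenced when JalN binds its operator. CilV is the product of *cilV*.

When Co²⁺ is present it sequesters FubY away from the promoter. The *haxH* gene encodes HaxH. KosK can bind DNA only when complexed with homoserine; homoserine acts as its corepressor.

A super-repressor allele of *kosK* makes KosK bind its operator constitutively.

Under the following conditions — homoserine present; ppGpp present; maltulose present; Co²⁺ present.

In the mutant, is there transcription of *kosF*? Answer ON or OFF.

Maltulose is present, so KosA is active.
ppGpp is present, so JalN is active.
With repressor JalN bound, *haxH* is not transcribed.
So HaxH is not produced.
KosK is constitutively active in this strain.
Co²⁺ is present, so FubY is inactive.
With repressor KosK bound, *cilV* is not transcribed.
So CilV is not produced.
No repressor is bound and KosA is active, so *kosF* is transcribed.

ON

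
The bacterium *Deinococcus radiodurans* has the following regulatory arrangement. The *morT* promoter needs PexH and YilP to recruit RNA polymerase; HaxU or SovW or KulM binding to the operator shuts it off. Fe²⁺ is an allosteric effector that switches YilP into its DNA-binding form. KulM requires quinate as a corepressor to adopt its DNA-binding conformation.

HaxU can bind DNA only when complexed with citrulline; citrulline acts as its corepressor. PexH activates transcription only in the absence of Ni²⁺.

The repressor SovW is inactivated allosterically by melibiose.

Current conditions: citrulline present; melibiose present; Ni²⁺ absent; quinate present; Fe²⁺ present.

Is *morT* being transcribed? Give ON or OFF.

Citrulline is present, so HaxU is active.
Ni²⁺ is absent, so PexH is active.
Fe²⁺ is present, so YilP is active.
Melibiose is present, so SovW is inactive.
Quinate is present, so KulM is active.
With repressor HaxU bound, *morT* is not transcribed.

OFF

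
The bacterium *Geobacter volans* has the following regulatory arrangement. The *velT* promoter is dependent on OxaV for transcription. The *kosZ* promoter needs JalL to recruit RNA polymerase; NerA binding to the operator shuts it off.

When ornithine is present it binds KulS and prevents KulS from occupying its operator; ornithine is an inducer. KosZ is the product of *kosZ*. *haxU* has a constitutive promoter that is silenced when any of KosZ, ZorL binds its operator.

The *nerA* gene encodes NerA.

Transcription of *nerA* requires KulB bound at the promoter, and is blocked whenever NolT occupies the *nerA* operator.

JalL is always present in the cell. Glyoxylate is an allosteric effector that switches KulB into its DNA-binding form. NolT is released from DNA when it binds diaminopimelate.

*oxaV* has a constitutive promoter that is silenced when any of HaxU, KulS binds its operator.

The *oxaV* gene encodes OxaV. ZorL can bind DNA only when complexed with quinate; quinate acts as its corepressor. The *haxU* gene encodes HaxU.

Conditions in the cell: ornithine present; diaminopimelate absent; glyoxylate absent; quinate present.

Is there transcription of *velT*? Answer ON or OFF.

Glyoxylate is absent, so KulB is inactive.
Diaminopimelate is absent, so NolT is active.
With repressor NolT bound, *nerA* is not transcribed.
So NerA is not produced.
JalL is produced constitutively and is active.
No repressor is bound and JalL is active, so *kosZ* is transcribed.
So KosZ is produced and active.
Quinate is present, so ZorL is active.
With repressor KosZ bound, *haxU* is not transcribed.
So HaxU is not produced.
Ornithine is present, so KulS is inactive.
With no repressor bound, *oxaV* is transcribed.
So OxaV is produced and active.
No repressor is bound and OxaV is active, so *velT* is transcribed.

ON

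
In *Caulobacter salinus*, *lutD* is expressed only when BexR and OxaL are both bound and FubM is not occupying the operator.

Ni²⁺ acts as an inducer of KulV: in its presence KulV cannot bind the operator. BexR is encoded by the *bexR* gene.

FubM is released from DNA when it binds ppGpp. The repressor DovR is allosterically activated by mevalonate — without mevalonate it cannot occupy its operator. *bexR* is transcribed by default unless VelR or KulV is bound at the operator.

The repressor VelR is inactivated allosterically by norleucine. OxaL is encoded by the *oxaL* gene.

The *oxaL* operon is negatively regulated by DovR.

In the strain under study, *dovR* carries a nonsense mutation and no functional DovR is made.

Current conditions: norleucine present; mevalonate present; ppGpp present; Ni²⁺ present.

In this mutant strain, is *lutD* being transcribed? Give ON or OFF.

Norleucine is present, so VelR is inactive.
Ni²⁺ is present, so KulV is inactive.
With no repressor bound, *bexR* is transcribed.
So BexR is produced and active.
ppGpp is present, so FubM is inactive.
DovR is non-functional in this strain, so it has no effect.
With no repressor bound, *oxaL* is transcribed.
So OxaL is produced and active.
No repressor is bound and BexR and OxaL are active, so *lutD* is transcribed.

ON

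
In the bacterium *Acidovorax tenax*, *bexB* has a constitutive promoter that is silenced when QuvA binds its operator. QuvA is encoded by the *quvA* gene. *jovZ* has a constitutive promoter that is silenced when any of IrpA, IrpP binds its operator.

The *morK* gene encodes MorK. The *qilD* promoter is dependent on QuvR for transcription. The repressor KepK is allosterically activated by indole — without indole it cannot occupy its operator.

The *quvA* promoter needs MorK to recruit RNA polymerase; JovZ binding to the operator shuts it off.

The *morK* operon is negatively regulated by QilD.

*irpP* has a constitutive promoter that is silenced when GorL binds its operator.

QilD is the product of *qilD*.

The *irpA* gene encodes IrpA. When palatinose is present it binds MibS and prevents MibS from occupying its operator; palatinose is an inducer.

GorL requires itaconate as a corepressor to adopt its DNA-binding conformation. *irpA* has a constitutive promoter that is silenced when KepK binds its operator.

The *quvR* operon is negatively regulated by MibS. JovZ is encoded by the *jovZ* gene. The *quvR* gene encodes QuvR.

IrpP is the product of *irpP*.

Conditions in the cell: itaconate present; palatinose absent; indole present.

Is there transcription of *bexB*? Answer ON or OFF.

ON

Palatinose is absent, so MibS is active.
With repressor MibS bound, *quvR* is not transcribed.
So QuvR is not produced.
Required activator QuvR is absent, so *qilD* is not transcribed.
So QilD is not produced.
With no repressor bound, *morK* is transcribed.
So MorK is produced and active.
Indole is present, so KepK is active.
With repressor KepK bound, *irpA* is not transcribed.
So IrpA is not produced.
Itaconate is present, so GorL is active.
With repressor GorL bound, *irpP* is not transcribed.
So IrpP is not produced.
With no repressor bound, *jovZ* is transcribed.
So JovZ is produced and active.
With repressor JovZ bound, *quvA* is not transcribed.
So QuvA is not produced.
With no repressor bound, *bexB* is transcribed.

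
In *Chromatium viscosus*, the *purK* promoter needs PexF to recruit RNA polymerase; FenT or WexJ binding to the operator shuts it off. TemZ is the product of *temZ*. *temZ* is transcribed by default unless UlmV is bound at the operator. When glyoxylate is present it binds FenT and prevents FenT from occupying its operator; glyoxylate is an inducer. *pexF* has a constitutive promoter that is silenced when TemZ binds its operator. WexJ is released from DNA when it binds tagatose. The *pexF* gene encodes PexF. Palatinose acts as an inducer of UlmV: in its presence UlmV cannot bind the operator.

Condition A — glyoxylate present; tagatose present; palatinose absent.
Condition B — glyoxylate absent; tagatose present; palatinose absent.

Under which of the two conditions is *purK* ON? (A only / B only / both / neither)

Condition A:
Glyoxylate is present, so FenT is inactive.
Tagatose is present, so WexJ is inactive.
Palatinose is absent, so UlmV is active.
With repressor UlmV bound, *temZ* is not transcribed.
So TemZ is not produced.
With no repressor bound, *pexF* is transcribed.
So PexF is produced and active.
No repressor is bound and PexF is active, so *purK* is transcribed.
→ *purK* is ON in A.
Condition B:
Glyoxylate is absent, so FenT is active.
Tagatose is present, so WexJ is inactive.
Palatinose is absent, so UlmV is active.
With repressor UlmV bound, *temZ* is not transcribed.
So TemZ is not produced.
With no repressor bound, *pexF* is transcribed.
So PexF is produced and active.
With repressor FenT bound, *purK* is not transcribed.
→ *purK* is OFF in B.

A only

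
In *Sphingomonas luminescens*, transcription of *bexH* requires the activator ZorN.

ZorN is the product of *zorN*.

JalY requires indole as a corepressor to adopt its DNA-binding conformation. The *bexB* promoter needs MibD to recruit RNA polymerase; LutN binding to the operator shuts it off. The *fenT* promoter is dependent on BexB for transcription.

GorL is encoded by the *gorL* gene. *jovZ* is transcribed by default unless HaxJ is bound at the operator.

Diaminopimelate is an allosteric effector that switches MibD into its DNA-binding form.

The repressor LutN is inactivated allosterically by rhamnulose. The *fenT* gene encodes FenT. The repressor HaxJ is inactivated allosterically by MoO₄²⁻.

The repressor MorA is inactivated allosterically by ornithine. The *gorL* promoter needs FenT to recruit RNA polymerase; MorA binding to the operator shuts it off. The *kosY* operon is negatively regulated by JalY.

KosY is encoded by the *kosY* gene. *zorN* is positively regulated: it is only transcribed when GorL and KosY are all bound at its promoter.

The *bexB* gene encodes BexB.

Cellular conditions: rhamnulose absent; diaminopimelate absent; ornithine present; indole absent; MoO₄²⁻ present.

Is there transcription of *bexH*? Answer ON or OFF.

OFF

Rhamnulose is absent, so LutN is active.
Diaminopimelate is absent, so MibD is inactive.
With repressor LutN bound, *bexB* is not transcribed.
So BexB is not produced.
Required activator BexB is absent, so *fenT* is not transcribed.
So FenT is not produced.
Ornithine is present, so MorA is inactive.
Required activator FenT is absent, so *gorL* is not transcribed.
So GorL is not produced.
Indole is absent, so JalY is inactive.
With no repressor bound, *kosY* is transcribed.
So KosY is produced and active.
Required activator GorL is absent, so *zorN* is not transcribed.
So ZorN is not produced.
Required activator ZorN is absent, so *bexH* is not transcribed.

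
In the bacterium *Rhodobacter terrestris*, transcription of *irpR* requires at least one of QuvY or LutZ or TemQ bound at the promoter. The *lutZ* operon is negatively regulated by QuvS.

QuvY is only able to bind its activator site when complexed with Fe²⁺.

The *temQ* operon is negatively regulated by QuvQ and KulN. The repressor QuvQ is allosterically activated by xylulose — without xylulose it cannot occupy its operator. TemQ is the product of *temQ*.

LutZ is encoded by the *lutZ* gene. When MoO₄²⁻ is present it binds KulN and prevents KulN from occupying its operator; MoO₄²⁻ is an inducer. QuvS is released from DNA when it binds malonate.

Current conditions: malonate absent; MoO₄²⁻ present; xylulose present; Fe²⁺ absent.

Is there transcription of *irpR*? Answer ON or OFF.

OFF

Fe²⁺ is absent, so QuvY is inactive.
Malonate is absent, so QuvS is active.
With repressor QuvS bound, *lutZ* is not transcribed.
So LutZ is not produced.
Xylulose is present, so QuvQ is active.
MoO₄²⁻ is present, so KulN is inactive.
With repressor QuvQ bound, *temQ* is not transcribed.
So TemQ is not produced.
No activator is available at the *irpR* promoter, so *irpR* is not transcribed.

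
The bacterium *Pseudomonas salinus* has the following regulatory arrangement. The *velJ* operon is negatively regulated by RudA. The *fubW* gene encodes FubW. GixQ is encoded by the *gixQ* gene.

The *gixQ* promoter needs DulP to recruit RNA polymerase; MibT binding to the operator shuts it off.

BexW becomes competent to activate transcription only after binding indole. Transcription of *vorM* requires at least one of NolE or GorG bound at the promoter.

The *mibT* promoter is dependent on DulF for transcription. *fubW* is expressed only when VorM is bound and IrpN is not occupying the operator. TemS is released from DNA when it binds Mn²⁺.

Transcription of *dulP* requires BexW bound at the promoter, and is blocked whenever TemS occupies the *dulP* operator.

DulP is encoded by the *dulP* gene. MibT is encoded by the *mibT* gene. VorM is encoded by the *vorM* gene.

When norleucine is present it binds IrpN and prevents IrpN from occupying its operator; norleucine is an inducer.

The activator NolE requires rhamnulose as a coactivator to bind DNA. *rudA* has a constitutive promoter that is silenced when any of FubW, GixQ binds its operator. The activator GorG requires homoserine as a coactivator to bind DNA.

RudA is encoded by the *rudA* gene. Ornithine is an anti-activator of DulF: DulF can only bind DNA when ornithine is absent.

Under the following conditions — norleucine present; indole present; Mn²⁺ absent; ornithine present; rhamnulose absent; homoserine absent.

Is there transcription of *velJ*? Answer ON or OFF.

OFF

Rhamnulose is absent, so NolE is inactive.
Homoserine is absent, so GorG is inactive.
No activator is available at the *vorM* promoter, so *vorM* is not transcribed.
So VorM is not produced.
Norleucine is present, so IrpN is inactive.
Required activator VorM is absent, so *fubW* is not transcribed.
So FubW is not produced.
Ornithine is present, so DulF is inactive.
Required activator DulF is absent, so *mibT* is not transcribed.
So MibT is not produced.
Mn²⁺ is absent, so TemS is active.
Indole is present, so BexW is active.
With repressor TemS bound, *dulP* is not transcribed.
So DulP is not produced.
Required activator DulP is absent, so *gixQ* is not transcribed.
So GixQ is not produced.
With no repressor bound, *rudA* is transcribed.
So RudA is produced and active.
With repressor RudA bound, *velJ* is not transcribed.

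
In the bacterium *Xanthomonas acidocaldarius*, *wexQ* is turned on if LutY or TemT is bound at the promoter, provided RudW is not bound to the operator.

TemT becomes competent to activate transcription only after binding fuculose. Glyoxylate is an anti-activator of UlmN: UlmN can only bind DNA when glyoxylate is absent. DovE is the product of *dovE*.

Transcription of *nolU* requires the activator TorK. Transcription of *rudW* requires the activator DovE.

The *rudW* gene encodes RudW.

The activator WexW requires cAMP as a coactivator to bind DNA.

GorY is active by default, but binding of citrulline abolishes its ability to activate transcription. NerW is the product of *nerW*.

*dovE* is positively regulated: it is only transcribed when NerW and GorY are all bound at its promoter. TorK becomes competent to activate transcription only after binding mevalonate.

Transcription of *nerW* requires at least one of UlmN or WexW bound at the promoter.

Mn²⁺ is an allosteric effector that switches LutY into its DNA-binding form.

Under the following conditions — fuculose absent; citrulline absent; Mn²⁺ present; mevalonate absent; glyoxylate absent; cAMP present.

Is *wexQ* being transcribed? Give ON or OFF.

OFF

Mn²⁺ is present, so LutY is active.
Fuculose is absent, so TemT is inactive.
Glyoxylate is absent, so UlmN is active.
cAMP is present, so WexW is active.
Activator UlmN is present, so *nerW* is transcribed.
So NerW is produced and active.
Citrulline is absent, so GorY is active.
No repressor is bound and NerW and GorY are active, so *dovE* is transcribed.
So DovE is produced and active.
No repressor is bound and DovE is active, so *rudW* is transcribed.
So RudW is produced and active.
With repressor RudW bound, *wexQ* is not transcribed.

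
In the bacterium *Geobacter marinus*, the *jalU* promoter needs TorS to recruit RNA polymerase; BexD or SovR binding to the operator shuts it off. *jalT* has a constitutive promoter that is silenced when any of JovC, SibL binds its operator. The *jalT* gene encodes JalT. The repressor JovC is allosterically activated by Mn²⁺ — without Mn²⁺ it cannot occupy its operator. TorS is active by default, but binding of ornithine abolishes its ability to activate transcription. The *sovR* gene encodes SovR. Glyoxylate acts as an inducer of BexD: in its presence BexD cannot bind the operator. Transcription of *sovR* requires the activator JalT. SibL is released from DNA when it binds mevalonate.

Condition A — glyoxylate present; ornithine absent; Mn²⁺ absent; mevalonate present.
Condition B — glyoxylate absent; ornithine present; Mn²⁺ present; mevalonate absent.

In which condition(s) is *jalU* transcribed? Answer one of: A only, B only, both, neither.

neither

Condition A:
Glyoxylate is present, so BexD is inactive.
Ornithine is absent, so TorS is active.
Mn²⁺ is absent, so JovC is inactive.
Mevalonate is present, so SibL is inactive.
With no repressor bound, *jalT* is transcribed.
So JalT is produced and active.
No repressor is bound and JalT is active, so *sovR* is transcribed.
So SovR is produced and active.
With repressor SovR bound, *jalU* is not transcribed.
→ *jalU* is OFF in A.
Condition B:
Glyoxylate is absent, so BexD is active.
Ornithine is present, so TorS is inactive.
Mn²⁺ is present, so JovC is active.
Mevalonate is absent, so SibL is active.
With repressor JovC bound, *jalT* is not transcribed.
So JalT is not produced.
Required activator JalT is absent, so *sovR* is not transcribed.
So SovR is not produced.
With repressor BexD bound, *jalU* is not transcribed.
→ *jalU* is OFF in B.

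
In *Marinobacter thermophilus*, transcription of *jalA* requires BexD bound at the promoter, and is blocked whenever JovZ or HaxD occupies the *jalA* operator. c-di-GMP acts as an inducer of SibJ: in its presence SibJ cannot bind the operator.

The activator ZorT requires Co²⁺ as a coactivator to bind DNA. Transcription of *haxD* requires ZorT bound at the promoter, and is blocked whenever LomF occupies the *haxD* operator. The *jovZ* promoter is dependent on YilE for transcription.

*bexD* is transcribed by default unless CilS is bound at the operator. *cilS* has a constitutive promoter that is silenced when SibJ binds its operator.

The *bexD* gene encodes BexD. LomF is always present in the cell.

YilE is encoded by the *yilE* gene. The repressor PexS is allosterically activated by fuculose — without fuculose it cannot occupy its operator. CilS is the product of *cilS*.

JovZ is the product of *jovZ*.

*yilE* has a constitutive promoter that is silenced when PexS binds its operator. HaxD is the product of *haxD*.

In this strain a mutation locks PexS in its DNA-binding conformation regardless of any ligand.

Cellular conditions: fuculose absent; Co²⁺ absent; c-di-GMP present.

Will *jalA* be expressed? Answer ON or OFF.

OFF

c-di-GMP is present, so SibJ is inactive.
With no repressor bound, *cilS* is transcribed.
So CilS is produced and active.
With repressor CilS bound, *bexD* is not transcribed.
So BexD is not produced.
PexS is constitutively active in this strain.
With repressor PexS bound, *yilE* is not transcribed.
So YilE is not produced.
Required activator YilE is absent, so *jovZ* is not transcribed.
So JovZ is not produced.
LomF is produced constitutively and is active.
Co²⁺ is absent, so ZorT is inactive.
With repressor LomF bound, *haxD* is not transcribed.
So HaxD is not produced.
Required activator BexD is absent, so *jalA* is not transcribed.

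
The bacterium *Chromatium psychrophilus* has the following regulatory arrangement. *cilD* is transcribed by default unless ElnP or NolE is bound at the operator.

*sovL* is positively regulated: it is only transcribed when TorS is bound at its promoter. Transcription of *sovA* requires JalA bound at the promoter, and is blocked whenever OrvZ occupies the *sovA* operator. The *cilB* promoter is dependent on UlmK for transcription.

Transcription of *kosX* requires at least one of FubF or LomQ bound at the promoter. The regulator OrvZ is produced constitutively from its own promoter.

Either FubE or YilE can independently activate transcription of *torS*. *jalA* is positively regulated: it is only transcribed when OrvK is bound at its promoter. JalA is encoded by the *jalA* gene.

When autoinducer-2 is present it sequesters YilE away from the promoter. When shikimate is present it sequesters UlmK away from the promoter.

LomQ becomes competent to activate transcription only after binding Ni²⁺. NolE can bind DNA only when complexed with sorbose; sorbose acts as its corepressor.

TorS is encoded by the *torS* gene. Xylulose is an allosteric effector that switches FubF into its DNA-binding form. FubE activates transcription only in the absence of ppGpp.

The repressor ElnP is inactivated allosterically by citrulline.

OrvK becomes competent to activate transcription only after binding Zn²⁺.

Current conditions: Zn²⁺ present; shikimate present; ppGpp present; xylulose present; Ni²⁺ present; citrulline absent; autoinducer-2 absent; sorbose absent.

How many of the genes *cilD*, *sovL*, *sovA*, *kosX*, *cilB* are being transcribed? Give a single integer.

2

Citrulline is absent, so ElnP is active.
Sorbose is absent, so NolE is inactive.
With repressor ElnP bound, *cilD* is not transcribed.
→ *cilD* is OFF.
ppGpp is present, so FubE is inactive.
Autoinducer-2 is absent, so YilE is active.
Activator YilE is present, so *torS* is transcribed.
So TorS is produced and active.
No repressor is bound and TorS is active, so *sovL* is transcribed.
→ *sovL* is ON.
OrvZ is produced constitutively and is active.
Zn²⁺ is present, so OrvK is active.
No repressor is bound and OrvK is active, so *jalA* is transcribed.
So JalA is produced and active.
With repressor OrvZ bound, *sovA* is not transcribed.
→ *sovA* is OFF.
Xylulose is present, so FubF is active.
Ni²⁺ is present, so LomQ is active.
Activator FubF is present, so *kosX* is transcribed.
→ *kosX* is ON.
Shikimate is present, so UlmK is inactive.
Required activator UlmK is absent, so *cilB* is not transcribed.
→ *cilB* is OFF.
2 of the 5 genes are transcribed.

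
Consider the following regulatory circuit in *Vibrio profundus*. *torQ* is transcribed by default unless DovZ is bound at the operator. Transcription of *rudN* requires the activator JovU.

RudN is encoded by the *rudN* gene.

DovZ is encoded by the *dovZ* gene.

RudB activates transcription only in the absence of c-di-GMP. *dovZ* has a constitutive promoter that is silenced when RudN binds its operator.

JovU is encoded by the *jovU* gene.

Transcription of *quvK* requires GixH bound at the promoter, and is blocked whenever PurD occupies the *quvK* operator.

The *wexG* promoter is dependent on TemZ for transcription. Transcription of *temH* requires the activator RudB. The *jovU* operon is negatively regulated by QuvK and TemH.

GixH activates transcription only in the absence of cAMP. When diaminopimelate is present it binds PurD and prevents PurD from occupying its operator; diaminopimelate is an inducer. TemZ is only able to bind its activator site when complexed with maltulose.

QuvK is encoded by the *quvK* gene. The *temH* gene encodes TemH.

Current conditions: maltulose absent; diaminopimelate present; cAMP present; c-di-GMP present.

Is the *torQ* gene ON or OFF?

ON

Diaminopimelate is present, so PurD is inactive.
cAMP is present, so GixH is inactive.
Required activator GixH is absent, so *quvK* is not transcribed.
So QuvK is not produced.
c-di-GMP is present, so RudB is inactive.
Required activator RudB is absent, so *temH* is not transcribed.
So TemH is not produced.
With no repressor bound, *jovU* is transcribed.
So JovU is produced and active.
No repressor is bound and JovU is active, so *rudN* is transcribed.
So RudN is produced and active.
With repressor RudN bound, *dovZ* is not transcribed.
So DovZ is not produced.
With no repressor bound, *torQ* is transcribed.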